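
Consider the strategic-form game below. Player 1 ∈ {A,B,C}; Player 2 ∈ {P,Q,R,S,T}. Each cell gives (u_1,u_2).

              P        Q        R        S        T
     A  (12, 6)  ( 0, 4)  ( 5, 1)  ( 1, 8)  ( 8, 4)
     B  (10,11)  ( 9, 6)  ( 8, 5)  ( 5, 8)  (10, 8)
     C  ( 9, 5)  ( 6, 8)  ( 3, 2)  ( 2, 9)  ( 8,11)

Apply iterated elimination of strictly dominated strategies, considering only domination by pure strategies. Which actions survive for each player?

P1 drop C (B beats it: P:10>9 Q:9>6 R:8>3 S:5>2 T:10>8)
P2 drop Q (P beats it: A:6>4 B:11>6)
P2 drop R (P beats it: A:6>1 B:11>5)
P2 drop T (P beats it: A:6>4 B:11>8)
P1→{A,B} P2→{P,S}

Survivors P1:{A,B} P2:{P,S}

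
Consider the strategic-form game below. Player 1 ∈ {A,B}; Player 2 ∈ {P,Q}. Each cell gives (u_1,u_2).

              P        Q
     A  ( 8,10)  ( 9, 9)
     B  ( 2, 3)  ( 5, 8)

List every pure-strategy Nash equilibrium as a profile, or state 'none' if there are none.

NE set: (A,P)

(A,P): NE
(A,Q): not NE [P2→P gives 10>9]
(B,P): not NE [P1→A gives 8>2; P2→Q gives 8>3]
(B,Q): not NE [P1→A gives 9>5]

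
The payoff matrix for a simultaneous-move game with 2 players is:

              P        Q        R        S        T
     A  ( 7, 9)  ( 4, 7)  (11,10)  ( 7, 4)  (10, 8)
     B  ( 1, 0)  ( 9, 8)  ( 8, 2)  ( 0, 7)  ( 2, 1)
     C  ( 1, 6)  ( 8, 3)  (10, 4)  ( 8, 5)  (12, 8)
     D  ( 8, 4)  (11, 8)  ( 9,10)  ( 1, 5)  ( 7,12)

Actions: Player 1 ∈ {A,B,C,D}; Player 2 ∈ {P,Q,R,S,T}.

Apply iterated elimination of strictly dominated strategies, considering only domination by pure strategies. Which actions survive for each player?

P1 drop B (D beats it: P:8>1 Q:11>9 R:9>8 S:1>0 T:7>2)
P2 drop Q (R beats it: A:10>7 C:4>3 D:10>8)
P2 drop S (T beats it: A:8>4 C:8>5 D:12>5)
P1→{A,C,D} P2→{P,R,T}

Remaining: P1:{A,C,D} P2:{P,R,T}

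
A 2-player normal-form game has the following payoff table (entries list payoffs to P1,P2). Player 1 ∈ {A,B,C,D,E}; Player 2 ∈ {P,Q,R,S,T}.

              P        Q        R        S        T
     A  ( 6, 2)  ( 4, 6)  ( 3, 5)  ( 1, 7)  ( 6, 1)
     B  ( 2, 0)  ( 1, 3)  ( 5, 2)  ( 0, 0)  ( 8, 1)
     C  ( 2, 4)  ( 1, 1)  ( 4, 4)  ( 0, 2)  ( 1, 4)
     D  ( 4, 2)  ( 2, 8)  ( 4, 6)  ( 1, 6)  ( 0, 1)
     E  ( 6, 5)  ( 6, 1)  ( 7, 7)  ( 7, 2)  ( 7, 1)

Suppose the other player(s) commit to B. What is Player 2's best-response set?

P2 best: {Q}

u_2(P vs B) = 0
u_2(Q vs B) = 3
u_2(R vs B) = 2
u_2(S vs B) = 0
u_2(T vs B) = 1
max payoff 3 at {Q}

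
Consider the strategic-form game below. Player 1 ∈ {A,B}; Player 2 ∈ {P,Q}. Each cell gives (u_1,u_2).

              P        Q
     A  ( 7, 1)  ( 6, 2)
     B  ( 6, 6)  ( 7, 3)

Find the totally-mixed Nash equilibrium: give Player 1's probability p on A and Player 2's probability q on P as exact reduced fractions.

P1 mixes 3/4 on A; P2 mixes 1/2 on P

P1 indiff ⇒ q·7+(1-q)·6 = q·6+(1-q)·7 ⇒ q(1) = (1-q)(1) ⇒ q = 1/2
P2 indiff ⇒ p·1+(1-p)·6 = p·2+(1-p)·3 ⇒ p(-1) = (1-p)(-3) ⇒ p = 3/4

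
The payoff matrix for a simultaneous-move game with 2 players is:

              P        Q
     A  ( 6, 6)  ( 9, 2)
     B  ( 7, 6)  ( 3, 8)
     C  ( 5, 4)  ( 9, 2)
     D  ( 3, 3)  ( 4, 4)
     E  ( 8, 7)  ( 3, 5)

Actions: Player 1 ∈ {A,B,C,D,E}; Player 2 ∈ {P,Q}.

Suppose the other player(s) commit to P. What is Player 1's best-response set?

argmax u_1 = {E}

u_1(A vs P) = 6
u_1(B vs P) = 7
u_1(C vs P) = 5
u_1(D vs P) = 3
u_1(E vs P) = 8
max payoff 8 at {E}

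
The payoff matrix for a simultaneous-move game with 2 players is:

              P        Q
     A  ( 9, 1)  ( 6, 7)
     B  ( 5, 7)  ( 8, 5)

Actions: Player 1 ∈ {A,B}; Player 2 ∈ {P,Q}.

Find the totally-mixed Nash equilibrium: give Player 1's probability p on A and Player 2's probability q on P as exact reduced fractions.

(p,q) = (1/4, 1/3)

P1 indiff ⇒ q·9+(1-q)·6 = q·5+(1-q)·8 ⇒ q(4) = (1-q)(2) ⇒ q = 1/3
P2 indiff ⇒ p·1+(1-p)·7 = p·7+(1-p)·5 ⇒ p(-6) = (1-p)(-2) ⇒ p = 1/4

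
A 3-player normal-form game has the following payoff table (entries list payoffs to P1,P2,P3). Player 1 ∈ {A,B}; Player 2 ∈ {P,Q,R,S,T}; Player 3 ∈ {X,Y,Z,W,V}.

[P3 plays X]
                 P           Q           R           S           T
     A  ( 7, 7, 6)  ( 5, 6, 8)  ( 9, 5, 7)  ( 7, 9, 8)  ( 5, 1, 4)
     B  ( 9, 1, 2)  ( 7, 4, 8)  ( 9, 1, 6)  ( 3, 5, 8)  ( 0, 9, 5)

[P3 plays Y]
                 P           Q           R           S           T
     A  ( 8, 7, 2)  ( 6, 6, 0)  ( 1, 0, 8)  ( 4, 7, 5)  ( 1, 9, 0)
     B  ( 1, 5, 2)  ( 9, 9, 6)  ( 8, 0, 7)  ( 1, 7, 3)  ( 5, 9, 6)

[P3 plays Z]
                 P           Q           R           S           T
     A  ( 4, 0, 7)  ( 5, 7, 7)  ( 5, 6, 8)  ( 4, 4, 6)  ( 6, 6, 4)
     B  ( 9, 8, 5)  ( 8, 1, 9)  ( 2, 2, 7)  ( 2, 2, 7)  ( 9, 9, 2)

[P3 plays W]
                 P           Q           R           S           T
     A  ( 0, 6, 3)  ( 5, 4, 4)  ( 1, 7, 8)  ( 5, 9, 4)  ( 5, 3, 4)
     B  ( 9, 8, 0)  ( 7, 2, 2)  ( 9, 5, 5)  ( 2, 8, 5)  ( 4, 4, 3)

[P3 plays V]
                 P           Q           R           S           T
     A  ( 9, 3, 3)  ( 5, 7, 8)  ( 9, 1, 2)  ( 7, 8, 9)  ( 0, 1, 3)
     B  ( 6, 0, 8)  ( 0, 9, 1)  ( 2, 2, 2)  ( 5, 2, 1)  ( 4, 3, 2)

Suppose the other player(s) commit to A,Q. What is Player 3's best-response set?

BR_3 = {X,V}

u_3(X vs A,Q) = 8
u_3(Y vs A,Q) = 0
u_3(Z vs A,Q) = 7
u_3(W vs A,Q) = 4
u_3(V vs A,Q) = 8
max payoff 8 at {X,V}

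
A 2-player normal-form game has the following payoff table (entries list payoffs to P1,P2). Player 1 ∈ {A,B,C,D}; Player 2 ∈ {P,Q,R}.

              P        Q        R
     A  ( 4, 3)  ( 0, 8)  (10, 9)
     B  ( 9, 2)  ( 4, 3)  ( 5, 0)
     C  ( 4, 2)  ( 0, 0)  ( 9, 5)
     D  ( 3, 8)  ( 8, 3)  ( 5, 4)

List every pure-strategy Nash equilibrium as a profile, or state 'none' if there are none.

(A,P): not NE [P1→B gives 9>4; P2→R gives 9>3]
(A,Q): not NE [P1→D gives 8>0; P2→R gives 9>8]
(A,R): NE
(B,P): not NE [P2→Q gives 3>2]
(B,Q): not NE [P1→D gives 8>4]
(B,R): not NE [P1→A gives 10>5; P2→Q gives 3>0]
(C,P): not NE [P1→B gives 9>4; P2→R gives 5>2]
(C,Q): not NE [P1→D gives 8>0; P2→R gives 5>0]
(C,R): not NE [P1→A gives 10>9]
(D,P): not NE [P1→B gives 9>3]
(D,Q): not NE [P2→P gives 8>3]
(D,R): not NE [P1→A gives 10>5; P2→P gives 8>4]

NE set: (A,R)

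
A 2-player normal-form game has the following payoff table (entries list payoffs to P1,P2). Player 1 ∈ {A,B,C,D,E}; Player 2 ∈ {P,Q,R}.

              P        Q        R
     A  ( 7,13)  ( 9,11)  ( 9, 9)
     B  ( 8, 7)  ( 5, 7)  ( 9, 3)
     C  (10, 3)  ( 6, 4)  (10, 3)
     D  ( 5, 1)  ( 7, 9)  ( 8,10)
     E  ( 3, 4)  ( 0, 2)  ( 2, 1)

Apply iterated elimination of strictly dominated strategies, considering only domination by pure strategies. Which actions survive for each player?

Survivors P1:{A,C} P2:{P,Q}

P1 drop B (C beats it: P:10>8 Q:6>5 R:10>9)
P1 drop D (A beats it: P:7>5 Q:9>7 R:9>8)
P1 drop E (A beats it: P:7>3 Q:9>0 R:9>2)
P2 drop R (Q beats it: A:11>9 C:4>3)
P1→{A,C} P2→{P,Q}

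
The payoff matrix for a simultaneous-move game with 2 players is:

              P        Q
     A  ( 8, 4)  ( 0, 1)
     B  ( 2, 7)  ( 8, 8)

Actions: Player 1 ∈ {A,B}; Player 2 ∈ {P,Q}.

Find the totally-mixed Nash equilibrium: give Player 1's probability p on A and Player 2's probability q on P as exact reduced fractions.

p=1/4, q=4/7

P1 indiff ⇒ q·8+(1-q)·0 = q·2+(1-q)·8 ⇒ q(6) = (1-q)(8) ⇒ q = 4/7
P2 indiff ⇒ p·4+(1-p)·7 = p·1+(1-p)·8 ⇒ p(3) = (1-p)(1) ⇒ p = 1/4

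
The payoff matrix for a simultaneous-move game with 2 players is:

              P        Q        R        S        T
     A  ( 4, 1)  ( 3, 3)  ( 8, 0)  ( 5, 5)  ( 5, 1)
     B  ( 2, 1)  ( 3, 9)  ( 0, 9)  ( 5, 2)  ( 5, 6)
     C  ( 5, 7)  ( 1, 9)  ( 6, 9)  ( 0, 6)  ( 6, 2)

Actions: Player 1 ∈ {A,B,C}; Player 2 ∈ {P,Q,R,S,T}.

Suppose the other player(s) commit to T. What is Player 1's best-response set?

BR_1 = {C}

u_1(A vs T) = 5
u_1(B vs T) = 5
u_1(C vs T) = 6
max payoff 6 at {C}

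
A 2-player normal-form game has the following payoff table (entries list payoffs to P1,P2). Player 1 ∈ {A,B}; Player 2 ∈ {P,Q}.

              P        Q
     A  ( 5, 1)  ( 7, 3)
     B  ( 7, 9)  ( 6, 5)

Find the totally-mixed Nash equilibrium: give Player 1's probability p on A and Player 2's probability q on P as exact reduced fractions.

P1 mixes 2/3 on A; P2 mixes 1/3 on P

P1 indiff ⇒ q·5+(1-q)·7 = q·7+(1-q)·6 ⇒ q(-2) = (1-q)(-1) ⇒ q = 1/3
P2 indiff ⇒ p·1+(1-p)·9 = p·3+(1-p)·5 ⇒ p(-2) = (1-p)(-4) ⇒ p = 2/3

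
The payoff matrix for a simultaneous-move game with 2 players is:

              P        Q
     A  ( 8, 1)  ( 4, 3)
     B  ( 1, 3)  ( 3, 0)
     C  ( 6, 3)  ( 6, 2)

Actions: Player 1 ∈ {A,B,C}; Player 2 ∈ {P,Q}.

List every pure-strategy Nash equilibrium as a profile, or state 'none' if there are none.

Equilibria: none

(A,P): not NE [P2→Q gives 3>1]
(A,Q): not NE [P1→C gives 6>4]
(B,P): not NE [P1→A gives 8>1]
(B,Q): not NE [P1→C gives 6>3; P2→P gives 3>0]
(C,P): not NE [P1→A gives 8>6]
(C,Q): not NE [P2→P gives 3>2]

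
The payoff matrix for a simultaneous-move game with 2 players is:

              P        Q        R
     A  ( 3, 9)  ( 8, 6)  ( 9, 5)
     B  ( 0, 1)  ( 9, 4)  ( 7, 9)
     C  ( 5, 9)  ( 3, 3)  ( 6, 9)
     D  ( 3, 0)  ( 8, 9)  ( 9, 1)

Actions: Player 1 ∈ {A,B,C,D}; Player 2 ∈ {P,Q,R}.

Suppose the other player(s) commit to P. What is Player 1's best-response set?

u_1(A vs P) = 3
u_1(B vs P) = 0
u_1(C vs P) = 5
u_1(D vs P) = 3
max payoff 5 at {C}

argmax u_1 = {C}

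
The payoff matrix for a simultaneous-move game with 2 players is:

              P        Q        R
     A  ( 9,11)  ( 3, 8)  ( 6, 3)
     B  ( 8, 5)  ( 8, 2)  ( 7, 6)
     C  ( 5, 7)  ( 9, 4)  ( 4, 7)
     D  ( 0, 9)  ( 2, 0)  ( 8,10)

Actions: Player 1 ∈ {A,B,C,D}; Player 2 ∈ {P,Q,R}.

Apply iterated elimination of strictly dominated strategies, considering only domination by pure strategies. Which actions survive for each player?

P2 drop Q (P beats it: A:11>8 B:5>2 C:7>4 D:9>0)
P1 drop C (A beats it: P:9>5 R:6>4)
P1→{A,B,D} P2→{P,R}

Survivors P1:{A,B,D} P2:{P,R}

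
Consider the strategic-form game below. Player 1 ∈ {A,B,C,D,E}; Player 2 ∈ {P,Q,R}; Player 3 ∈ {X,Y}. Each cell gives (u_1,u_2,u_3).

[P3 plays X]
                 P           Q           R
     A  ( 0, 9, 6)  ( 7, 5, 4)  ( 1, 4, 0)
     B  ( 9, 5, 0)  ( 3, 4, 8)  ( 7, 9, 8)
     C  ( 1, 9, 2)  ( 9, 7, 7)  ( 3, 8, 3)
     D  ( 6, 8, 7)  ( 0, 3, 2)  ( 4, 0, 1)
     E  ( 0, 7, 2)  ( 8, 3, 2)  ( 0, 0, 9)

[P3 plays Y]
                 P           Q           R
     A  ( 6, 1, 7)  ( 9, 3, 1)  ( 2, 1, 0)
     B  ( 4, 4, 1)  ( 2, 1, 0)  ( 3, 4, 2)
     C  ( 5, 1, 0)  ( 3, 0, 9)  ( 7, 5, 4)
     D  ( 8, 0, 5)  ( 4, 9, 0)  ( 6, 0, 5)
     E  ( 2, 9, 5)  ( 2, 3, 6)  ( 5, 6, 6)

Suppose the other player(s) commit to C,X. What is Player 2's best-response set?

BR_2 = {P}

u_2(P vs C,X) = 9
u_2(Q vs C,X) = 7
u_2(R vs C,X) = 8
max payoff 9 at {P}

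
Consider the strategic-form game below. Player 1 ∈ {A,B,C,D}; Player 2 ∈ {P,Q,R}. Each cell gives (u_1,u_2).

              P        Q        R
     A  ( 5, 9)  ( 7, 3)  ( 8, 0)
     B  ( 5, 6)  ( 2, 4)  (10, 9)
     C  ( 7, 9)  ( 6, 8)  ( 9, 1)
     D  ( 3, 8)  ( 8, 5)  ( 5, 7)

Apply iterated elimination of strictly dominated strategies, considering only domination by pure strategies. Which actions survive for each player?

Survivors P1:{B,C} P2:{P,R}

P2 drop Q (P beats it: A:9>3 B:6>4 C:9>8 D:8>5)
P1 drop A (C beats it: P:7>5 R:9>8)
P1 drop D (B beats it: P:5>3 R:10>5)
P1→{B,C} P2→{P,R}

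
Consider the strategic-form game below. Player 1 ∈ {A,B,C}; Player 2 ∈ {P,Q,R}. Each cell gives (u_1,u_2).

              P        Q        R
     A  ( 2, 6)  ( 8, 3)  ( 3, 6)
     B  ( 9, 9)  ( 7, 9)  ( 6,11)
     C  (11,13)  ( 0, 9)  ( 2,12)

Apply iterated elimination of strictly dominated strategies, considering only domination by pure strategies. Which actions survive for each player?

IESDS → P1:{B,C} P2:{P,R}

P2 drop Q (R beats it: A:6>3 B:11>9 C:12>9)
P1 drop A (B beats it: P:9>2 R:6>3)
P1→{B,C} P2→{P,R}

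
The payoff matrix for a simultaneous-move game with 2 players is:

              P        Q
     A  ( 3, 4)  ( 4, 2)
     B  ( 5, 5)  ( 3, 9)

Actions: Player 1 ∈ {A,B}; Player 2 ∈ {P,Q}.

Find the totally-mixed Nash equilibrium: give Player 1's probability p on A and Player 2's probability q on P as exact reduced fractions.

P1 mixes 2/3 on A; P2 mixes 1/3 on P

P1 indiff ⇒ q·3+(1-q)·4 = q·5+(1-q)·3 ⇒ q(-2) = (1-q)(-1) ⇒ q = 1/3
P2 indiff ⇒ p·4+(1-p)·5 = p·2+(1-p)·9 ⇒ p(2) = (1-p)(4) ⇒ p = 2/3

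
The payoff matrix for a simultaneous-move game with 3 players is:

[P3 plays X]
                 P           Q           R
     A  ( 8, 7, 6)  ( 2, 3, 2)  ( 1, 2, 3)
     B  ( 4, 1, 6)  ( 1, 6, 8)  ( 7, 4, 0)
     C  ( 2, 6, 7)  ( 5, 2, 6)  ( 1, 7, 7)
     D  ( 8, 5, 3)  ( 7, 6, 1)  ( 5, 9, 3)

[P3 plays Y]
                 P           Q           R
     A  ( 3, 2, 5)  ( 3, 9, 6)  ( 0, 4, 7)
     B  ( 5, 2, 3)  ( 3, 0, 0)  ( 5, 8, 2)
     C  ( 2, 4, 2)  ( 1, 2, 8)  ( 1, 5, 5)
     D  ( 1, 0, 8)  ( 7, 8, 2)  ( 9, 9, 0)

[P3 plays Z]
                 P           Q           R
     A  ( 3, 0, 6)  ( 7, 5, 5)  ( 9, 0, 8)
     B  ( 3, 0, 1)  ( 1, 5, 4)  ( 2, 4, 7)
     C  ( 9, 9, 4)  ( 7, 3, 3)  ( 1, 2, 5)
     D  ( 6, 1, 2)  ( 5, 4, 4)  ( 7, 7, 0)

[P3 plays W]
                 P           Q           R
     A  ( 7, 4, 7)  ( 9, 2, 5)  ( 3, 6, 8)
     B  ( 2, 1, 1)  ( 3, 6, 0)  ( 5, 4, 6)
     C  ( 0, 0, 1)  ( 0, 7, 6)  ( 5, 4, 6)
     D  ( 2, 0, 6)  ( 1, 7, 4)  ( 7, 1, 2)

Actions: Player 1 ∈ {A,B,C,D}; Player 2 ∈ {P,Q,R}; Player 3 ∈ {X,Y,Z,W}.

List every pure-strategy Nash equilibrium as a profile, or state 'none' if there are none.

Equilibria: none

(A,P,X): not NE [P3→W gives 7>6]
(A,P,Y): not NE [P1→B gives 5>3; P2→Q gives 9>2; P3→W gives 7>5]
(A,P,Z): not NE [P1→C gives 9>3; P2→Q gives 5>0; P3→W gives 7>6]
(A,P,W): not NE [P2→R gives 6>4]
(A,Q,X): not NE [P1→D gives 7>2; P2→P gives 7>3; P3→Y gives 6>2]
(A,Q,Y): not NE [P1→D gives 7>3]
(A,Q,Z): not NE [P3→Y gives 6>5]
(A,Q,W): not NE [P2→R gives 6>2; P3→Y gives 6>5]
(A,R,X): not NE [P1→B gives 7>1; P2→P gives 7>2; P3→W gives 8>3]
(A,R,Y): not NE [P1→D gives 9>0; P2→Q gives 9>4; P3→W gives 8>7]
(A,R,Z): not NE [P2→Q gives 5>0]
(A,R,W): not NE [P1→D gives 7>3]
(B,P,X): not NE [P1→D gives 8>4; P2→Q gives 6>1]
(B,P,Y): not NE [P2→R gives 8>2; P3→X gives 6>3]
(B,P,Z): not NE [P1→C gives 9>3; P2→Q gives 5>0; P3→X gives 6>1]
(B,P,W): not NE [P1→A gives 7>2; P2→Q gives 6>1; P3→X gives 6>1]
(B,Q,X): not NE [P1→D gives 7>1]
(B,Q,Y): not NE [P1→D gives 7>3; P2→R gives 8>0; P3→X gives 8>0]
(B,Q,Z): not NE [P1→C gives 7>1; P3→X gives 8>4]
(B,Q,W): not NE [P1→A gives 9>3; P3→X gives 8>0]
(B,R,X): not NE [P2→Q gives 6>4; P3→Z gives 7>0]
(B,R,Y): not NE [P1→D gives 9>5; P3→Z gives 7>2]
(B,R,Z): not NE [P1→A gives 9>2; P2→Q gives 5>4]
(B,R,W): not NE [P1→D gives 7>5; P2→Q gives 6>4; P3→Z gives 7>6]
(C,P,X): not NE [P1→D gives 8>2; P2→R gives 7>6]
(C,P,Y): not NE [P1→B gives 5>2; P2→R gives 5>4; P3→X gives 7>2]
(C,P,Z): not NE [P3→X gives 7>4]
(C,P,W): not NE [P1→A gives 7>0; P2→Q gives 7>0; P3→X gives 7>1]
(C,Q,X): not NE [P1→D gives 7>5; P2→R gives 7>2; P3→Y gives 8>6]
(C,Q,Y): not NE [P1→D gives 7>1; P2→R gives 5>2]
(C,Q,Z): not NE [P2→P gives 9>3; P3→Y gives 8>3]
(C,Q,W): not NE [P1→A gives 9>0; P3→Y gives 8>6]
(C,R,X): not NE [P1→B gives 7>1]
(C,R,Y): not NE [P1→D gives 9>1; P3→X gives 7>5]
(C,R,Z): not NE [P1→A gives 9>1; P2→P gives 9>2; P3→X gives 7>5]
(C,R,W): not NE [P1→D gives 7>5; P2→Q gives 7>4; P3→X gives 7>6]
(D,P,X): not NE [P2→R gives 9>5; P3→Y gives 8>3]
(D,P,Y): not NE [P1→B gives 5>1; P2→R gives 9>0]
(D,P,Z): not NE [P1→C gives 9>6; P2→R gives 7>1; P3→Y gives 8>2]
(D,P,W): not NE [P1→A gives 7>2; P2→Q gives 7>0; P3→Y gives 8>6]
(D,Q,X): not NE [P2→R gives 9>6; P3→W gives 4>1]
(D,Q,Y): not NE [P2→R gives 9>8; P3→W gives 4>2]
(D,Q,Z): not NE [P1→C gives 7>5; P2→R gives 7>4]
(D,Q,W): not NE [P1→A gives 9>1]
(D,R,X): not NE [P1→B gives 7>5]
(D,R,Y): not NE [P3→X gives 3>0]
(D,R,Z): not NE [P1→A gives 9>7; P3→X gives 3>0]
(D,R,W): not NE [P2→Q gives 7>1; P3→X gives 3>2]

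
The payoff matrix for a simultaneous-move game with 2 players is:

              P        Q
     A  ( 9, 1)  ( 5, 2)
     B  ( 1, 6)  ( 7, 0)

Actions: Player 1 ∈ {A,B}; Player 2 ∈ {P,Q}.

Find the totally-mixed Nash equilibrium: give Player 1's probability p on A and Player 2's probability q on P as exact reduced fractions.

p=6/7, q=1/5

P1 indiff ⇒ q·9+(1-q)·5 = q·1+(1-q)·7 ⇒ q(8) = (1-q)(2) ⇒ q = 1/5
P2 indiff ⇒ p·1+(1-p)·6 = p·2+(1-p)·0 ⇒ p(-1) = (1-p)(-6) ⇒ p = 6/7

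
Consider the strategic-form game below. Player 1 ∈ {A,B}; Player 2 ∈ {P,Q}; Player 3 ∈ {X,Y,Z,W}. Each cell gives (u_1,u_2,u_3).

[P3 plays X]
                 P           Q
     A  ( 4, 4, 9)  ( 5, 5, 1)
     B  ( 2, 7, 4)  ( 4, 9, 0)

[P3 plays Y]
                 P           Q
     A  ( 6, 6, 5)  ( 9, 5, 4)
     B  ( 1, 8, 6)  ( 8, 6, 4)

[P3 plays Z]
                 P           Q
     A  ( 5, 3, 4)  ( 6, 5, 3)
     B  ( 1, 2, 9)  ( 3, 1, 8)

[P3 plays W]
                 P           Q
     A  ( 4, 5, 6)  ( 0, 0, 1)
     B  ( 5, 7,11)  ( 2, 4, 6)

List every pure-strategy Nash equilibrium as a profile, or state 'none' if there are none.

(A,P,X): not NE [P2→Q gives 5>4]
(A,P,Y): not NE [P3→X gives 9>5]
(A,P,Z): not NE [P2→Q gives 5>3; P3→X gives 9>4]
(A,P,W): not NE [P1→B gives 5>4; P3→X gives 9>6]
(A,Q,X): not NE [P3→Y gives 4>1]
(A,Q,Y): not NE [P2→P gives 6>5]
(A,Q,Z): not NE [P3→Y gives 4>3]
(A,Q,W): not NE [P1→B gives 2>0; P2→P gives 5>0; P3→Y gives 4>1]
(B,P,X): not NE [P1→A gives 4>2; P2→Q gives 9>7; P3→W gives 11>4]
(B,P,Y): not NE [P1→A gives 6>1; P3→W gives 11>6]
(B,P,Z): not NE [P1→A gives 5>1; P3→W gives 11>9]
(B,P,W): NE
(B,Q,X): not NE [P1→A gives 5>4; P3→Z gives 8>0]
(B,Q,Y): not NE [P1→A gives 9>8; P2→P gives 8>6; P3→Z gives 8>4]
(B,Q,Z): not NE [P1→A gives 6>3; P2→P gives 2>1]
(B,Q,W): not NE [P2→P gives 7>4; P3→Z gives 8>6]

PSNE = {(B,P,W)}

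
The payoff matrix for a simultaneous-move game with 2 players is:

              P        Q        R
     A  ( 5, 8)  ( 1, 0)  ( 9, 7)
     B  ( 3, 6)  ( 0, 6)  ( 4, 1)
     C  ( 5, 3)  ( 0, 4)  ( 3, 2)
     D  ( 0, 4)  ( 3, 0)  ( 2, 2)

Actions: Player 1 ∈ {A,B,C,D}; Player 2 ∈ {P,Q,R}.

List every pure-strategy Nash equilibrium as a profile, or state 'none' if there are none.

(A,P): NE
(A,Q): not NE [P1→D gives 3>1; P2→P gives 8>0]
(A,R): not NE [P2→P gives 8>7]
(B,P): not NE [P1→C gives 5>3]
(B,Q): not NE [P1→D gives 3>0]
(B,R): not NE [P1→A gives 9>4; P2→Q gives 6>1]
(C,P): not NE [P2→Q gives 4>3]
(C,Q): not NE [P1→D gives 3>0]
(C,R): not NE [P1→A gives 9>3; P2→Q gives 4>2]
(D,P): not NE [P1→C gives 5>0]
(D,Q): not NE [P2→P gives 4>0]
(D,R): not NE [P1→A gives 9>2; P2→P gives 4>2]

NE set: (A,P)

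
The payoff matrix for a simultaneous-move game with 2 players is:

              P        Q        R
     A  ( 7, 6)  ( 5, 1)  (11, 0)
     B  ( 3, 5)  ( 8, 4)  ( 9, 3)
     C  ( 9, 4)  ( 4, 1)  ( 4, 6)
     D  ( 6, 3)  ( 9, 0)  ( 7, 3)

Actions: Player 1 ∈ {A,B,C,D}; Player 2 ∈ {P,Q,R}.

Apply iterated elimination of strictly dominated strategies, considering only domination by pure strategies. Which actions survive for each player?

P2 drop Q (P beats it: A:6>1 B:5>4 C:4>1 D:3>0)
P1 drop B (A beats it: P:7>3 R:11>9)
P1 drop D (A beats it: P:7>6 R:11>7)
P1→{A,C} P2→{P,R}

Survivors P1:{A,C} P2:{P,R}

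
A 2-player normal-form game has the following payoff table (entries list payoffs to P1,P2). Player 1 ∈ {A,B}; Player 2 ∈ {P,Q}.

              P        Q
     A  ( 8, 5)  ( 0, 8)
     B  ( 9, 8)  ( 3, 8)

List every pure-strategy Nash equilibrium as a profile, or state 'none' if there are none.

(A,P): not NE [P1→B gives 9>8; P2→Q gives 8>5]
(A,Q): not NE [P1→B gives 3>0]
(B,P): NE
(B,Q): NE

PSNE = {(B,P), (B,Q)}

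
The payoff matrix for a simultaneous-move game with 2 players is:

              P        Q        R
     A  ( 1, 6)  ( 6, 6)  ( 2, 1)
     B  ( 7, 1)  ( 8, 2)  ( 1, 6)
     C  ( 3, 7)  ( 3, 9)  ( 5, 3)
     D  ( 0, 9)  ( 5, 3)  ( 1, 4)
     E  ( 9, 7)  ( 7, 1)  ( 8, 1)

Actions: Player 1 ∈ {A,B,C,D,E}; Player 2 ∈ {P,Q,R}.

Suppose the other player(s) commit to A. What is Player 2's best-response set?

u_2(P vs A) = 6
u_2(Q vs A) = 6
u_2(R vs A) = 1
max payoff 6 at {P,Q}

BR_2 = {P,Q}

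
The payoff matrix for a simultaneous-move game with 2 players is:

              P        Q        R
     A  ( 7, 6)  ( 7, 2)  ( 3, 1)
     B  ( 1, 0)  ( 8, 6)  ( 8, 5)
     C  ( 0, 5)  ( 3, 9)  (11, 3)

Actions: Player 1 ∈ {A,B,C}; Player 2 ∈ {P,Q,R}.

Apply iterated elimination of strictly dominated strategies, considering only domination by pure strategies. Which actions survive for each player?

IESDS → P1:{A,B} P2:{P,Q}

P2 drop R (Q beats it: A:2>1 B:6>5 C:9>3)
P1 drop C (A beats it: P:7>0 Q:7>3)
P1→{A,B} P2→{P,Q}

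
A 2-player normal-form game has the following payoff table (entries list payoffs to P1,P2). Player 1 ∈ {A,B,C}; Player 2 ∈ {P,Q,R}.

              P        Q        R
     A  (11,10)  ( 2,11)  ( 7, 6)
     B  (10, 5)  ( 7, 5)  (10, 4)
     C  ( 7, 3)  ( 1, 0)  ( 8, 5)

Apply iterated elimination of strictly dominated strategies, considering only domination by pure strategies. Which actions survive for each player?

P1 drop C (B beats it: P:10>7 Q:7>1 R:10>8)
P2 drop R (P beats it: A:10>6 B:5>4)
P1→{A,B} P2→{P,Q}

Remaining: P1:{A,B} P2:{P,Q}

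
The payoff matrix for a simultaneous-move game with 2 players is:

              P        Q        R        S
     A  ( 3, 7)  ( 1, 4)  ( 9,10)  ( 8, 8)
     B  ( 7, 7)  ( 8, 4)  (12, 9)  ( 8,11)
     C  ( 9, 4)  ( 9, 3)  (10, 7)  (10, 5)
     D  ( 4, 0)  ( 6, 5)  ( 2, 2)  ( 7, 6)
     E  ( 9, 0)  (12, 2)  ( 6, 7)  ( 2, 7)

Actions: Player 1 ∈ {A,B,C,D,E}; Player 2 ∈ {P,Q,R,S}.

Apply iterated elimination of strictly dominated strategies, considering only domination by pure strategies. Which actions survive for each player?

P1 drop A (C beats it: P:9>3 Q:9>1 R:10>9 S:10>8)
P1 drop D (B beats it: P:7>4 Q:8>6 R:12>2 S:8>7)
P2 drop P (R beats it: B:9>7 C:7>4 E:7>0)
P2 drop Q (R beats it: B:9>4 C:7>3 E:7>2)
P1 drop E (B beats it: R:12>6 S:8>2)
P1→{B,C} P2→{R,S}

Remaining: P1:{B,C} P2:{R,S}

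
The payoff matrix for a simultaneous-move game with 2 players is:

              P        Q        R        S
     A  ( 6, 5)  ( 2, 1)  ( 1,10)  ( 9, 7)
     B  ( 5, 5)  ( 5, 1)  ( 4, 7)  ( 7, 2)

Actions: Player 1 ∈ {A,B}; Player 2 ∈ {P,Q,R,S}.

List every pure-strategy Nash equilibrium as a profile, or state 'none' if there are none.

NE set: (B,R)

(A,P): not NE [P2→R gives 10>5]
(A,Q): not NE [P1→B gives 5>2; P2→R gives 10>1]
(A,R): not NE [P1→B gives 4>1]
(A,S): not NE [P2→R gives 10>7]
(B,P): not NE [P1→A gives 6>5; P2→R gives 7>5]
(B,Q): not NE [P2→R gives 7>1]
(B,R): NE
(B,S): not NE [P1→A gives 9>7; P2→R gives 7>2]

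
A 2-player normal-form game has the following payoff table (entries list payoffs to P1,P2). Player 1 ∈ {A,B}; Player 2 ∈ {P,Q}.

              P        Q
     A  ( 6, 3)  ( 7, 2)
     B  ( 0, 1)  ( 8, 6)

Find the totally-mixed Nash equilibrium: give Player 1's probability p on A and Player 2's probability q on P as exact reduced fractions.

P1 indiff ⇒ q·6+(1-q)·7 = q·0+(1-q)·8 ⇒ q(6) = (1-q)(1) ⇒ q = 1/7
P2 indiff ⇒ p·3+(1-p)·1 = p·2+(1-p)·6 ⇒ p(1) = (1-p)(5) ⇒ p = 5/6

p=5/6, q=1/7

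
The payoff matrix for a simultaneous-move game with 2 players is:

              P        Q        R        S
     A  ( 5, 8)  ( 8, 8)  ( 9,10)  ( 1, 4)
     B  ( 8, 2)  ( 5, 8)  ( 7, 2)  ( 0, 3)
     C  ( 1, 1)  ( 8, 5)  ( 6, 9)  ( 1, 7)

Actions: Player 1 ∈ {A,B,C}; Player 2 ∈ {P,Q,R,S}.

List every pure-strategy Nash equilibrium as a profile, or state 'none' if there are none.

(A,P): not NE [P1→B gives 8>5; P2→R gives 10>8]
(A,Q): not NE [P2→R gives 10>8]
(A,R): NE
(A,S): not NE [P2→R gives 10>4]
(B,P): not NE [P2→Q gives 8>2]
(B,Q): not NE [P1→C gives 8>5]
(B,R): not NE [P1→A gives 9>7; P2→Q gives 8>2]
(B,S): not NE [P1→C gives 1>0; P2→Q gives 8>3]
(C,P): not NE [P1→B gives 8>1; P2→R gives 9>1]
(C,Q): not NE [P2→R gives 9>5]
(C,R): not NE [P1→A gives 9>6]
(C,S): not NE [P2→R gives 9>7]

NE set: (A,R)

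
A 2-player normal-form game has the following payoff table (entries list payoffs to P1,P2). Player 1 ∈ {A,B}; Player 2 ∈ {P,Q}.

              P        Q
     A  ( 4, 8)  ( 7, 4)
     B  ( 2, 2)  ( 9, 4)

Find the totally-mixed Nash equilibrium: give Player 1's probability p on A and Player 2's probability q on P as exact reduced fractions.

P1 mixes 1/3 on A; P2 mixes 1/2 on P

P1 indiff ⇒ q·4+(1-q)·7 = q·2+(1-q)·9 ⇒ q(2) = (1-q)(2) ⇒ q = 1/2
P2 indiff ⇒ p·8+(1-p)·2 = p·4+(1-p)·4 ⇒ p(4) = (1-p)(2) ⇒ p = 1/3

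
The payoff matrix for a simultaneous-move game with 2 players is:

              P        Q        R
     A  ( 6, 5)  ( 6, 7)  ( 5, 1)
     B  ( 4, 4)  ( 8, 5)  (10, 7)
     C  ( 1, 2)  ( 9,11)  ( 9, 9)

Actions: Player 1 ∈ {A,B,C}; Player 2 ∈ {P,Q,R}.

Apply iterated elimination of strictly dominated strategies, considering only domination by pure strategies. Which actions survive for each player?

Remaining: P1:{B,C} P2:{Q,R}

P2 drop P (Q beats it: A:7>5 B:5>4 C:11>2)
P1 drop A (B beats it: Q:8>6 R:10>5)
P1→{B,C} P2→{Q,R}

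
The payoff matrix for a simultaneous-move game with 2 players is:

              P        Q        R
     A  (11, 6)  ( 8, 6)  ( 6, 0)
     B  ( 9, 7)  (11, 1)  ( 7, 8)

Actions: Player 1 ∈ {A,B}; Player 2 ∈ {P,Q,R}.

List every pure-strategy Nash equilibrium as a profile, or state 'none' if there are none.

(A,P): NE
(A,Q): not NE [P1→B gives 11>8]
(A,R): not NE [P1→B gives 7>6; P2→Q gives 6>0]
(B,P): not NE [P1→A gives 11>9; P2→R gives 8>7]
(B,Q): not NE [P2→R gives 8>1]
(B,R): NE

NE set: (A,P), (B,R)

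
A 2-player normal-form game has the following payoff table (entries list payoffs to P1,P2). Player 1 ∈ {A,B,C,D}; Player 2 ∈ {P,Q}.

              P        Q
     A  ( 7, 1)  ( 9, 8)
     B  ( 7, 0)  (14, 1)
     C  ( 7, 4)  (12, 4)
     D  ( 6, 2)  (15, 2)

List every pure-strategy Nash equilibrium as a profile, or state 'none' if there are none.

(A,P): not NE [P2→Q gives 8>1]
(A,Q): not NE [P1→D gives 15>9]
(B,P): not NE [P2→Q gives 1>0]
(B,Q): not NE [P1→D gives 15>14]
(C,P): NE
(C,Q): not NE [P1→D gives 15>12]
(D,P): not NE [P1→C gives 7>6]
(D,Q): NE

NE set: (C,P), (D,Q)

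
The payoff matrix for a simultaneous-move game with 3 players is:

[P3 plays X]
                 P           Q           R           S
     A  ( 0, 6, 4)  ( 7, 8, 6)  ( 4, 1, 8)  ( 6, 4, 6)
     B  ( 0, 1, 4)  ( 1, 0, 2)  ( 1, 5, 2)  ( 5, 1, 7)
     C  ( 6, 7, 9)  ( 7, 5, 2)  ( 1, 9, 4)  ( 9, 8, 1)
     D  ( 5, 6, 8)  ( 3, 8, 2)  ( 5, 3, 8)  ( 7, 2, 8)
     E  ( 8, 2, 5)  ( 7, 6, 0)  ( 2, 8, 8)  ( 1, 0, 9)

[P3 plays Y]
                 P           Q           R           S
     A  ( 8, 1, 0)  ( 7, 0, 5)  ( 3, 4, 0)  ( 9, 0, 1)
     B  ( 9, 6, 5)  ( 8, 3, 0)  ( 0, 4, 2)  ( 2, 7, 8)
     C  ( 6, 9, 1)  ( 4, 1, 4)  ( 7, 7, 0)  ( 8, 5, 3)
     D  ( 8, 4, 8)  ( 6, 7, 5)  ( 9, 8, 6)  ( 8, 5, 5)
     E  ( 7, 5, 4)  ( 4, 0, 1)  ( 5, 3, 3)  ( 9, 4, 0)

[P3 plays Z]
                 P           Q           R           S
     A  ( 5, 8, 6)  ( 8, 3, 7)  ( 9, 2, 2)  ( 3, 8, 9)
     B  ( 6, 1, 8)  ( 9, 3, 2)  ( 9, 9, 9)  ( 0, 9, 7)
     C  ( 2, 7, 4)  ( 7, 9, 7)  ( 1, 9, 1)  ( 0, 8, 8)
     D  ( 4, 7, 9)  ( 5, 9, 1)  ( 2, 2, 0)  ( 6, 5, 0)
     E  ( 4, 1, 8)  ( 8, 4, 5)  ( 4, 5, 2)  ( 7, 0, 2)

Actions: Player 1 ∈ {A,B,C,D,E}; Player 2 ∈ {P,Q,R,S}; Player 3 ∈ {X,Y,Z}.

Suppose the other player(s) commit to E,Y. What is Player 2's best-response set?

u_2(P vs E,Y) = 5
u_2(Q vs E,Y) = 0
u_2(R vs E,Y) = 3
u_2(S vs E,Y) = 4
max payoff 5 at {P}

argmax u_2 = {P}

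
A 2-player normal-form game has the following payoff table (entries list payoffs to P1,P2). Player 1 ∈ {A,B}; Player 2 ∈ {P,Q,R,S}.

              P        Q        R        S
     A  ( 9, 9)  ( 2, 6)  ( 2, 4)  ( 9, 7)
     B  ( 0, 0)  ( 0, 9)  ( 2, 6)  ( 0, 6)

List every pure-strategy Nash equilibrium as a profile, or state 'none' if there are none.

NE set: (A,P)

(A,P): NE
(A,Q): not NE [P2→P gives 9>6]
(A,R): not NE [P2→P gives 9>4]
(A,S): not NE [P2→P gives 9>7]
(B,P): not NE [P1→A gives 9>0; P2→Q gives 9>0]
(B,Q): not NE [P1→A gives 2>0]
(B,R): not NE [P2→Q gives 9>6]
(B,S): not NE [P1→A gives 9>0; P2→Q gives 9>6]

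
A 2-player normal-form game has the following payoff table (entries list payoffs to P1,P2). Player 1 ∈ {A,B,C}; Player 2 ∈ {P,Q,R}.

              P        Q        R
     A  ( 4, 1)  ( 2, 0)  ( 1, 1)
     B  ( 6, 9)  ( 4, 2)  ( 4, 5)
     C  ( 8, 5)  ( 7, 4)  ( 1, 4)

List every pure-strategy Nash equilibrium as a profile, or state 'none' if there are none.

(A,P): not NE [P1→C gives 8>4]
(A,Q): not NE [P1→C gives 7>2; P2→R gives 1>0]
(A,R): not NE [P1→B gives 4>1]
(B,P): not NE [P1→C gives 8>6]
(B,Q): not NE [P1→C gives 7>4; P2→P gives 9>2]
(B,R): not NE [P2→P gives 9>5]
(C,P): NE
(C,Q): not NE [P2→P gives 5>4]
(C,R): not NE [P1→B gives 4>1; P2→P gives 5>4]

PSNE = {(C,P)}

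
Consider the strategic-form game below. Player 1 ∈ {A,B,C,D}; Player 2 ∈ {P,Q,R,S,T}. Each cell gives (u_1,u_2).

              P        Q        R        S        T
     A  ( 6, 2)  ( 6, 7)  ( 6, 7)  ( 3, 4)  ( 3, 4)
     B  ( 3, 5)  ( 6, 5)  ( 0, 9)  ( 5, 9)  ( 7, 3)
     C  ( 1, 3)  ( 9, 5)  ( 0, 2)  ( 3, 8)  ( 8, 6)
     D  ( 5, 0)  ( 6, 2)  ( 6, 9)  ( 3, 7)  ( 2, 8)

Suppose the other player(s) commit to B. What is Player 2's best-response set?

u_2(P vs B) = 5
u_2(Q vs B) = 5
u_2(R vs B) = 9
u_2(S vs B) = 9
u_2(T vs B) = 3
max payoff 9 at {R,S}

argmax u_2 = {R,S}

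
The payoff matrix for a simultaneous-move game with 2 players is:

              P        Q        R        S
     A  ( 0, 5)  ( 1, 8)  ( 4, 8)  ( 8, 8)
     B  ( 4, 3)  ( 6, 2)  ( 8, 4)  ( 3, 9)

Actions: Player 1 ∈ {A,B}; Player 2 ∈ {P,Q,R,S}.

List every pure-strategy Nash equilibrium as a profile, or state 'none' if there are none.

NE set: (A,S)

(A,P): not NE [P1→B gives 4>0; P2→S gives 8>5]
(A,Q): not NE [P1→B gives 6>1]
(A,R): not NE [P1→B gives 8>4]
(A,S): NE
(B,P): not NE [P2→S gives 9>3]
(B,Q): not NE [P2→S gives 9>2]
(B,R): not NE [P2→S gives 9>4]
(B,S): not NE [P1→A gives 8>3]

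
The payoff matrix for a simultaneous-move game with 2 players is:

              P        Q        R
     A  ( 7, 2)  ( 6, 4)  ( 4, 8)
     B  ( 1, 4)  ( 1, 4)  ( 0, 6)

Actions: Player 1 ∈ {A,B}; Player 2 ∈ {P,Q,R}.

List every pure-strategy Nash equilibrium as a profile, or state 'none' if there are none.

(A,P): not NE [P2→R gives 8>2]
(A,Q): not NE [P2→R gives 8>4]
(A,R): NE
(B,P): not NE [P1→A gives 7>1; P2→R gives 6>4]
(B,Q): not NE [P1→A gives 6>1; P2→R gives 6>4]
(B,R): not NE [P1→A gives 4>0]

PSNE = {(A,R)}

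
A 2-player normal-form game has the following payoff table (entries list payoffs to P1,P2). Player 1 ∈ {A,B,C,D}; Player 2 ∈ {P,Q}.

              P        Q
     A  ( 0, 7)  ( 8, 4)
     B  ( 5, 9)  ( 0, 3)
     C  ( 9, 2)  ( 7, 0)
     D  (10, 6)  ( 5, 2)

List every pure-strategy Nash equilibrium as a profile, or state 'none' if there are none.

NE set: (D,P)

(A,P): not NE [P1→D gives 10>0]
(A,Q): not NE [P2→P gives 7>4]
(B,P): not NE [P1→D gives 10>5]
(B,Q): not NE [P1→A gives 8>0; P2→P gives 9>3]
(C,P): not NE [P1→D gives 10>9]
(C,Q): not NE [P1→A gives 8>7; P2→P gives 2>0]
(D,P): NE
(D,Q): not NE [P1→A gives 8>5; P2→P gives 6>2]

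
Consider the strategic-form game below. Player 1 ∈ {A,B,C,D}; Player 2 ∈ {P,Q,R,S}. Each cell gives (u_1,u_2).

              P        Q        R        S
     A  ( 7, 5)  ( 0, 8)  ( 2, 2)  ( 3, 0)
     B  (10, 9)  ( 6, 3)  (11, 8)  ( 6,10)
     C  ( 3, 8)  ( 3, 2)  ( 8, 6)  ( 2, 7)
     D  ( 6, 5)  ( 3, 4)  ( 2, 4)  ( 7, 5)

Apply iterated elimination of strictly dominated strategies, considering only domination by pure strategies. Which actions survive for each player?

P1 drop A (B beats it: P:10>7 Q:6>0 R:11>2 S:6>3)
P1 drop C (B beats it: P:10>3 Q:6>3 R:11>8 S:6>2)
P2 drop Q (P beats it: B:9>3 D:5>4)
P2 drop R (P beats it: B:9>8 D:5>4)
P1→{B,D} P2→{P,S}

Remaining: P1:{B,D} P2:{P,S}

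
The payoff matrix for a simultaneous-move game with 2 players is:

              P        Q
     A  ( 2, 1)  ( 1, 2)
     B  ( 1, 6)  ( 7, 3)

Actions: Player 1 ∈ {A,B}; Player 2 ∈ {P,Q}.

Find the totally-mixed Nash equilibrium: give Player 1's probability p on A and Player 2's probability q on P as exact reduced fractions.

p=3/4, q=6/7

P1 indiff ⇒ q·2+(1-q)·1 = q·1+(1-q)·7 ⇒ q(1) = (1-q)(6) ⇒ q = 6/7
P2 indiff ⇒ p·1+(1-p)·6 = p·2+(1-p)·3 ⇒ p(-1) = (1-p)(-3) ⇒ p = 3/4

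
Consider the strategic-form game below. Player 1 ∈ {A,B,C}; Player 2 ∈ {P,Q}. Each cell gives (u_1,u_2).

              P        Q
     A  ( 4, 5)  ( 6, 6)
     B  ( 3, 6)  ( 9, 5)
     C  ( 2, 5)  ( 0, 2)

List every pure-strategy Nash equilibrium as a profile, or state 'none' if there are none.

PSNE: ∅

(A,P): not NE [P2→Q gives 6>5]
(A,Q): not NE [P1→B gives 9>6]
(B,P): not NE [P1→A gives 4>3]
(B,Q): not NE [P2→P gives 6>5]
(C,P): not NE [P1→A gives 4>2]
(C,Q): not NE [P1→B gives 9>0; P2→P gives 5>2]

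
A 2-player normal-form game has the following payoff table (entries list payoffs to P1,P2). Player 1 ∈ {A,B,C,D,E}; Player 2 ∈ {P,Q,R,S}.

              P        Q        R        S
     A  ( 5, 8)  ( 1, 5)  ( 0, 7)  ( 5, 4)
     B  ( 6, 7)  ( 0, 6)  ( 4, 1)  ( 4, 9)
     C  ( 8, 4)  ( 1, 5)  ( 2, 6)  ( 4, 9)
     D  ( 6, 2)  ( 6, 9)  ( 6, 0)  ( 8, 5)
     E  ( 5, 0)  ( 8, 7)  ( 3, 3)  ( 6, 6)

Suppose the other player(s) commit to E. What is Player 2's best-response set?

u_2(P vs E) = 0
u_2(Q vs E) = 7
u_2(R vs E) = 3
u_2(S vs E) = 6
max payoff 7 at {Q}

P2 best: {Q}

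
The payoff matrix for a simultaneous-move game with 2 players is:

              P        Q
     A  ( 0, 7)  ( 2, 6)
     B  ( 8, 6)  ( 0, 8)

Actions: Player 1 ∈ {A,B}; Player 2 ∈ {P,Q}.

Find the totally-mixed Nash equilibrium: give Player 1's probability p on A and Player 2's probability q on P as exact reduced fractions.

P1 indiff ⇒ q·0+(1-q)·2 = q·8+(1-q)·0 ⇒ q(-8) = (1-q)(-2) ⇒ q = 1/5
P2 indiff ⇒ p·7+(1-p)·6 = p·6+(1-p)·8 ⇒ p(1) = (1-p)(2) ⇒ p = 2/3

(p,q) = (2/3, 1/5)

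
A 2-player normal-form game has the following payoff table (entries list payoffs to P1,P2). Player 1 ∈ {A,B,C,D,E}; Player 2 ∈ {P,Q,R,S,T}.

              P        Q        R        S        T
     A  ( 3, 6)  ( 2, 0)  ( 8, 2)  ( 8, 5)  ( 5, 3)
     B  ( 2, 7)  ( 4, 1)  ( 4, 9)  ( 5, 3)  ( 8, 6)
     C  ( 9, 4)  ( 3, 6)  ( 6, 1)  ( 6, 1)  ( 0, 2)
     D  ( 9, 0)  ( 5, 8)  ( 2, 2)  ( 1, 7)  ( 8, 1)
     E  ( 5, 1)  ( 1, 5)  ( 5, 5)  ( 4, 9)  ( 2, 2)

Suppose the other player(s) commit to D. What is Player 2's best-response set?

u_2(P vs D) = 0
u_2(Q vs D) = 8
u_2(R vs D) = 2
u_2(S vs D) = 7
u_2(T vs D) = 1
max payoff 8 at {Q}

BR_2 = {Q}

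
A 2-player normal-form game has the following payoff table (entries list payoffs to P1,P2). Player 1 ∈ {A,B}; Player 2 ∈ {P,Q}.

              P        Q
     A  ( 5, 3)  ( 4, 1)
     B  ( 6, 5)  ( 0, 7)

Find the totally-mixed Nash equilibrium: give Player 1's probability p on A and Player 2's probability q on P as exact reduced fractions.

(p,q) = (1/2, 4/5)

P1 indiff ⇒ q·5+(1-q)·4 = q·6+(1-q)·0 ⇒ q(-1) = (1-q)(-4) ⇒ q = 4/5
P2 indiff ⇒ p·3+(1-p)·5 = p·1+(1-p)·7 ⇒ p(2) = (1-p)(2) ⇒ p = 1/2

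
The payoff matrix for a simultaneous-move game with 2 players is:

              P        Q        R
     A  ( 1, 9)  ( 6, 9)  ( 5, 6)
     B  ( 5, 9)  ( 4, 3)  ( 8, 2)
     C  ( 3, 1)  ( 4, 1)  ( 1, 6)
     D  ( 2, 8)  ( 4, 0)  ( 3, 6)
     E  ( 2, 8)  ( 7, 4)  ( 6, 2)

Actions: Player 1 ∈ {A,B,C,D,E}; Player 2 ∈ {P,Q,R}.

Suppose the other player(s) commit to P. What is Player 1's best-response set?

P1 best: {B}

u_1(A vs P) = 1
u_1(B vs P) = 5
u_1(C vs P) = 3
u_1(D vs P) = 2
u_1(E vs P) = 2
max payoff 5 at {B}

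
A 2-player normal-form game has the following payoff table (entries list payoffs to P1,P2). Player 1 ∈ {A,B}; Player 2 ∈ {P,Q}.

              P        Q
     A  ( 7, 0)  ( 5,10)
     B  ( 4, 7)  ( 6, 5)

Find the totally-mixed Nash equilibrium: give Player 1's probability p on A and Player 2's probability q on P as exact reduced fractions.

P1 mixes 1/6 on A; P2 mixes 1/4 on P

P1 indiff ⇒ q·7+(1-q)·5 = q·4+(1-q)·6 ⇒ q(3) = (1-q)(1) ⇒ q = 1/4
P2 indiff ⇒ p·0+(1-p)·7 = p·10+(1-p)·5 ⇒ p(-10) = (1-p)(-2) ⇒ p = 1/6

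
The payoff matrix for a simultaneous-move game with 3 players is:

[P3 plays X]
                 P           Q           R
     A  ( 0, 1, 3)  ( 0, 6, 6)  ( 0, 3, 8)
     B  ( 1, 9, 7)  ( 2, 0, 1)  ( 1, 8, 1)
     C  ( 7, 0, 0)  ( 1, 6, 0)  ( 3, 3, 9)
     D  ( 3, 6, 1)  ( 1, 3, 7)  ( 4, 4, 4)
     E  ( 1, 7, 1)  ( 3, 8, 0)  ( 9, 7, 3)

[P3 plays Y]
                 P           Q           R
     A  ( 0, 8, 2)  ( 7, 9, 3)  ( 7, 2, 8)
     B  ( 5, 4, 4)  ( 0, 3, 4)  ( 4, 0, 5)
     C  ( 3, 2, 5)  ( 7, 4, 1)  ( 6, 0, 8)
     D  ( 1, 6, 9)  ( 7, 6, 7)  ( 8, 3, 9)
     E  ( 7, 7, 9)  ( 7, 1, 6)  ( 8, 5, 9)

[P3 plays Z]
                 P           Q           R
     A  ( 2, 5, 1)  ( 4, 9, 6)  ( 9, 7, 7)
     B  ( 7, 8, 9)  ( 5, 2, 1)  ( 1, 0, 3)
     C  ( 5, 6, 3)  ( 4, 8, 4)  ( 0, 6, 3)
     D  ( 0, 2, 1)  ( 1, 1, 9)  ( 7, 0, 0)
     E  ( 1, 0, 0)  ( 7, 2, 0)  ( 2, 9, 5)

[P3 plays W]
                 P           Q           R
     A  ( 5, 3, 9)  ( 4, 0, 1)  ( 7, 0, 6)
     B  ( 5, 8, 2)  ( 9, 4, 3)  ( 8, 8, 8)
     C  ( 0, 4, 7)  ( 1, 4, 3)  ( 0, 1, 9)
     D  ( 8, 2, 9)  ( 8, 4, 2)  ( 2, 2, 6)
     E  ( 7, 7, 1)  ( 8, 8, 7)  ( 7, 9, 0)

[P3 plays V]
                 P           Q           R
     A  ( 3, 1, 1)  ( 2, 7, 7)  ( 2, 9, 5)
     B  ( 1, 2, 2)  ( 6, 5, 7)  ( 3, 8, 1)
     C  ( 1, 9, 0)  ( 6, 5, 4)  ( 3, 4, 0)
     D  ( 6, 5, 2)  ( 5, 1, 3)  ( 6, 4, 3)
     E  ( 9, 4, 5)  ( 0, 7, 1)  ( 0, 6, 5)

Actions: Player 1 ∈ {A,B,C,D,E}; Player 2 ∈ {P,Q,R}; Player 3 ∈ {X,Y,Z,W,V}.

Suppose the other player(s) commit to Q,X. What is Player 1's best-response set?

u_1(A vs Q,X) = 0
u_1(B vs Q,X) = 2
u_1(C vs Q,X) = 1
u_1(D vs Q,X) = 1
u_1(E vs Q,X) = 3
max payoff 3 at {E}

argmax u_1 = {E}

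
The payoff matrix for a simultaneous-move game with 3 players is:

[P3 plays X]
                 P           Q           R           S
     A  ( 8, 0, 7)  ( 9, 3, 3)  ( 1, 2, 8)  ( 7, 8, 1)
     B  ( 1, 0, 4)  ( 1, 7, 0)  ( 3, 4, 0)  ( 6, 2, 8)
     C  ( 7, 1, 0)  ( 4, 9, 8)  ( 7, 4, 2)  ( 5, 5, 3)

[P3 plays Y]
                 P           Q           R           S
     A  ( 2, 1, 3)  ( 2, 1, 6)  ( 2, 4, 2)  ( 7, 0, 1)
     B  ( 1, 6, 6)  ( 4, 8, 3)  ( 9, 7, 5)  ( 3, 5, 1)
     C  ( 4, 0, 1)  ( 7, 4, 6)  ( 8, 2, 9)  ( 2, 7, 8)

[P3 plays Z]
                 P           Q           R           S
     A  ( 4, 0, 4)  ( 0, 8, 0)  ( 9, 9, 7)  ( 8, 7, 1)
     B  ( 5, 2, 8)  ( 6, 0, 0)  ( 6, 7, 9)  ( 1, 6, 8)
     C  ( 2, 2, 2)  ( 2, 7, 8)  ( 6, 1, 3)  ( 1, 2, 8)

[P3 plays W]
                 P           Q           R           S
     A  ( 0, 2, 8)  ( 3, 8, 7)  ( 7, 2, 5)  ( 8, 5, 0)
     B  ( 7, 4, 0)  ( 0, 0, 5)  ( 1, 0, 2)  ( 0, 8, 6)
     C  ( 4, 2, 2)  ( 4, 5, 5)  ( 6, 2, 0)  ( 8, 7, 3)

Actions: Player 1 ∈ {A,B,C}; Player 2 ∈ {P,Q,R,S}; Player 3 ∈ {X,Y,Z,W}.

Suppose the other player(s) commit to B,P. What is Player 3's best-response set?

u_3(X vs B,P) = 4
u_3(Y vs B,P) = 6
u_3(Z vs B,P) = 8
u_3(W vs B,P) = 0
max payoff 8 at {Z}

argmax u_3 = {Z}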